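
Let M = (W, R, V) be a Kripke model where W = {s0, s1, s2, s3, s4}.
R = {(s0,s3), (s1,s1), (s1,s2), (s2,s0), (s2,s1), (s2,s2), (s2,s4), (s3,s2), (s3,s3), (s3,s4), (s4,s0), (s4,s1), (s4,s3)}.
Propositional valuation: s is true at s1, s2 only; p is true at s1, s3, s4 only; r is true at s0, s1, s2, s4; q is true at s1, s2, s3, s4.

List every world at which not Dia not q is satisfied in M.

s0, s1, s3

Recall that Dia ψ holds at a world iff ψ holds at some accessible world.
Let φ = not Dia not q. Evaluate φ at each world:
  s0 (successors {s3}): φ is true.
  s1 (successors {s1, s2}): φ is true.
  s2 (successors {s0, s1, s2, s4}): φ is false.
  s3 (successors {s2, s3, s4}): φ is true.
  s4 (successors {s0, s1, s3}): φ is false.
For instance, at s0:
  At s0: Dia not q is false, so not Dia not q is true.
    At s0: Dia not q requires not q at some successor in {s3}.
      At s3: not q is false.
    So Dia not q is false at s0.
Satisfying worlds: {s0, s1, s3}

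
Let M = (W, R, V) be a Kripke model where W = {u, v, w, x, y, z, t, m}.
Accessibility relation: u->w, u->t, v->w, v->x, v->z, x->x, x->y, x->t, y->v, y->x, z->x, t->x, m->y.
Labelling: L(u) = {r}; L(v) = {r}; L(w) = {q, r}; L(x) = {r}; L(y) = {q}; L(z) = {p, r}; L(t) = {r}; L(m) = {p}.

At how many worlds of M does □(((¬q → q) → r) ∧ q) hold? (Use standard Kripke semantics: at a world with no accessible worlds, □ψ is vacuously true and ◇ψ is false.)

1

Let φ = □(((¬q → q) → r) ∧ q). Evaluate φ at each world:
  u (successors {w, t}): φ is false.
  v (successors {w, x, z}): φ is false.
  w (successors ∅): φ is true.
  x (successors {x, y, t}): φ is false.
  y (successors {v, x}): φ is false.
  z (successors {x}): φ is false.
  t (successors {x}): φ is false.
  m (successors {y}): φ is false.
For instance, at z:
  At z: □(((¬q → q) → r) ∧ q) requires ((¬q → q) → r) ∧ q at every successor {x}.
    ((¬q → q) → r) ∧ q fails at x, so □(((¬q → q) → r) ∧ q) is false at z.
Satisfying worlds: {w}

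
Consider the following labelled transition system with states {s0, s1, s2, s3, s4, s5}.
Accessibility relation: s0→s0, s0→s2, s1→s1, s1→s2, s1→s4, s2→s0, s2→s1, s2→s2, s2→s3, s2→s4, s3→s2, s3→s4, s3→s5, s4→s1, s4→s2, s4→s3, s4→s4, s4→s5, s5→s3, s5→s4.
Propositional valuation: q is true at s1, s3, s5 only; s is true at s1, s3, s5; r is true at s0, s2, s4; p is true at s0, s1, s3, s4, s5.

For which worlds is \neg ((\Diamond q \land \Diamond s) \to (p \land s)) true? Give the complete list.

Recall that \Diamond ψ holds at a world iff ψ holds at some accessible world.
Let φ = \neg ((\Diamond q \land \Diamond s) \to (p \land s)). Evaluate φ at each world:
  s0 (successors {s0, s2}): φ is false.
  s1 (successors {s1, s2, s4}): φ is false.
  s2 (successors {s0, s1, s2, s3, s4}): φ is true.
  s3 (successors {s2, s4, s5}): φ is false.
  s4 (successors {s1, s2, s3, s4, s5}): φ is true.
  s5 (successors {s3, s4}): φ is false.
For instance, at s1:
  At s1: (\Diamond q \land \Diamond s) \to (p \land s) is true, so \neg ((\Diamond q \land \Diamond s) \to (p \land s)) is false.
    At s1: \Diamond q \land \Diamond s is true, p \land s is true, so (\Diamond q \land \Diamond s) \to (p \land s) is true.
      At s1: \Diamond q is true, \Diamond s is true, so \Diamond q \land \Diamond s is true.
Satisfying worlds: {s2, s4}

s2, s4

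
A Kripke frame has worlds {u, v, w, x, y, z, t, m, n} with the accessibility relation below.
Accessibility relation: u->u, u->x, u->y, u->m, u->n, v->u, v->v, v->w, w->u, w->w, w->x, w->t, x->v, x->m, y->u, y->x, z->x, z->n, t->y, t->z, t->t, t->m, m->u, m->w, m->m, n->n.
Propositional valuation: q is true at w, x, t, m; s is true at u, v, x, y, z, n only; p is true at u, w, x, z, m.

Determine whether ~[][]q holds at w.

At w: [][]q is false, so ~[][]q is true.
  At w: [][]q requires []q at every successor {u, w, x, t}.
    []q fails at u, so [][]q is false at w.
      At u: []q requires q at every successor {u, x, y, m, n}.
        q fails at u, so []q is false at u.

Yes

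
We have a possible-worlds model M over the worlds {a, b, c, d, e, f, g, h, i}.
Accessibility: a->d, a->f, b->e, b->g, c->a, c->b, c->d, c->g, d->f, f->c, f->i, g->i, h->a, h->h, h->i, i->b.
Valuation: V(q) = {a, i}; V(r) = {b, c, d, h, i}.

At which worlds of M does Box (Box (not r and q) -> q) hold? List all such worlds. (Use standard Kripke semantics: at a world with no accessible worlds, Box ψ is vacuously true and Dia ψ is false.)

Let φ = Box (Box (not r and q) -> q). Evaluate φ at each world:
  a (successors {d, f}): φ is true.
  b (successors {e, g}): φ is false.
  c (successors {a, b, d, g}): φ is true.
  d (successors {f}): φ is true.
  e (successors ∅): φ is true.
  f (successors {c, i}): φ is true.
  g (successors {i}): φ is true.
  h (successors {a, h, i}): φ is true.
  i (successors {b}): φ is true.
For instance, at i:
  At i: Box (Box (not r and q) -> q) requires Box (not r and q) -> q at every successor {b}.
      At b: Box (not r and q) is false, q is false, so Box (not r and q) -> q is true.
  So Box (Box (not r and q) -> q) is true at i.
Satisfying worlds: {a, c, d, e, f, g, h, i}

a, c, d, e, f, g, h, i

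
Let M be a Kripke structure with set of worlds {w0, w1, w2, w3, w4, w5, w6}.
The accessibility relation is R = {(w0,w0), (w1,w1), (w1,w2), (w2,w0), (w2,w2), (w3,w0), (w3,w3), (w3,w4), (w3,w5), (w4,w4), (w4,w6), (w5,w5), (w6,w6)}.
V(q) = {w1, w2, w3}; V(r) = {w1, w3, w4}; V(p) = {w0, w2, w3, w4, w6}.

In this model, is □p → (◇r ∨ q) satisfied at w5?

At w5: □p is false, ◇r ∨ q is false, so □p → (◇r ∨ q) is true.
  At w5: □p requires p at every successor {w5}.
    p fails at w5, so □p is false at w5.
  At w5: ◇r is false, q is false, so ◇r ∨ q is false.
    At w5: ◇r requires r at some successor in {w5}.
      At w5: r is false.
    So ◇r is false at w5.

Yes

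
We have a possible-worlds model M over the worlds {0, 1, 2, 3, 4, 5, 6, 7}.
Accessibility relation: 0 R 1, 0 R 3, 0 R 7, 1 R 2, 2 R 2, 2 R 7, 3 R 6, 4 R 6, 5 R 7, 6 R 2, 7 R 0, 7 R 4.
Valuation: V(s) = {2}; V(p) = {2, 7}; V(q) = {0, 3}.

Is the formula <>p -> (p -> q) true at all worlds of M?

No

Recall that <>ψ holds at a world iff ψ holds at some accessible world.
Let φ = <>p -> (p -> q). Evaluate φ at each world:
  0 (successors {1, 3, 7}): φ is true.
  1 (successors {2}): φ is true.
  2 (successors {2, 7}): φ is false.
  3 (successors {6}): φ is true.
  4 (successors {6}): φ is true.
  5 (successors {7}): φ is true.
  6 (successors {2}): φ is true.
  7 (successors {0, 4}): φ is true.
Detail at 2 (counterexample):
  At 2: <>p is true, p -> q is false, so <>p -> (p -> q) is false.
    At 2: <>p requires p at some successor in {2, 7}.
      p holds at 2, so <>p is true at 2.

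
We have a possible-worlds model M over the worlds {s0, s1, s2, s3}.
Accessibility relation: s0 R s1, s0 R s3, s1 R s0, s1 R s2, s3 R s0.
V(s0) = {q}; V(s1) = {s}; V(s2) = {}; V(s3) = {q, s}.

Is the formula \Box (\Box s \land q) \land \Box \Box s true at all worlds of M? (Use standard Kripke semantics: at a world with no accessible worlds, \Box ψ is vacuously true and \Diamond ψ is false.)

Recall that \Box ψ holds at a world iff ψ holds at every accessible world, and \Diamond ψ holds iff ψ holds at some accessible world.
Let φ = \Box (\Box s \land q) \land \Box \Box s. Evaluate φ at each world:
  s0 (successors {s1, s3}): φ is false.
  s1 (successors {s0, s2}): φ is false.
  s2 (successors ∅): φ is true.
  s3 (successors {s0}): φ is true.
Detail at s0 (counterexample):
  At s0: \Box (\Box s \land q) is false, \Box \Box s is false, so \Box (\Box s \land q) \land \Box \Box s is false.
    At s0: \Box (\Box s \land q) requires \Box s \land q at every successor {s1, s3}.
      \Box s \land q fails at s1, so \Box (\Box s \land q) is false at s0.
    At s0: \Box \Box s requires \Box s at every successor {s1, s3}.
      \Box s fails at s1, so \Box \Box s is false at s0.

No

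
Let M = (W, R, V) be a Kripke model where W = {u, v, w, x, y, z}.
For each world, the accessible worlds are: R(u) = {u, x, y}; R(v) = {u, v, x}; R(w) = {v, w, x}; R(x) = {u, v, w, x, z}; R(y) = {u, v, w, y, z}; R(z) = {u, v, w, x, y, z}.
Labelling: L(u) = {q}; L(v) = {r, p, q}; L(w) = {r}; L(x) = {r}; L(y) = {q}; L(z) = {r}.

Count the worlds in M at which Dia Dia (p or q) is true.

Let φ = Dia Dia (p or q). Evaluate φ at each world:
  u (successors {u, x, y}): φ is true.
  v (successors {u, v, x}): φ is true.
  w (successors {v, w, x}): φ is true.
  x (successors {u, v, w, x, z}): φ is true.
  y (successors {u, v, w, y, z}): φ is true.
  z (successors {u, v, w, x, y, z}): φ is true.
For instance, at x:
  At x: Dia Dia (p or q) requires Dia (p or q) at some successor in {u, v, w, x, z}.
    Dia (p or q) holds at u, so Dia Dia (p or q) is true at x.
      At u: Dia (p or q) requires p or q at some successor in {u, x, y}.
        p or q holds at u, so Dia (p or q) is true at u.
Satisfying worlds: {u, v, w, x, y, z}

6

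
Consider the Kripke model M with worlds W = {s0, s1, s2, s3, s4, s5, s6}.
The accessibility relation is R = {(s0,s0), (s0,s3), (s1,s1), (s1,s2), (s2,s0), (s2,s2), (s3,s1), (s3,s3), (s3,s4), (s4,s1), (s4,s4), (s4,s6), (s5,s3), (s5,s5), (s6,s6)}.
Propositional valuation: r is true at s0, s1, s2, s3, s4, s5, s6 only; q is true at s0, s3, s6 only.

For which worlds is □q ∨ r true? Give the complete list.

Let φ = □q ∨ r. Evaluate φ at each world:
  s0 (successors {s0, s3}): φ is true.
  s1 (successors {s1, s2}): φ is true.
  s2 (successors {s0, s2}): φ is true.
  s3 (successors {s1, s3, s4}): φ is true.
  s4 (successors {s1, s4, s6}): φ is true.
  s5 (successors {s3, s5}): φ is true.
  s6 (successors {s6}): φ is true.
For instance, at s4:
  At s4: □q is false, r is true, so □q ∨ r is true.
    At s4: □q requires q at every successor {s1, s4, s6}.
      q fails at s1, so □q is false at s4.
Satisfying worlds: {s0, s1, s2, s3, s4, s5, s6}

s0, s1, s2, s3, s4, s5, s6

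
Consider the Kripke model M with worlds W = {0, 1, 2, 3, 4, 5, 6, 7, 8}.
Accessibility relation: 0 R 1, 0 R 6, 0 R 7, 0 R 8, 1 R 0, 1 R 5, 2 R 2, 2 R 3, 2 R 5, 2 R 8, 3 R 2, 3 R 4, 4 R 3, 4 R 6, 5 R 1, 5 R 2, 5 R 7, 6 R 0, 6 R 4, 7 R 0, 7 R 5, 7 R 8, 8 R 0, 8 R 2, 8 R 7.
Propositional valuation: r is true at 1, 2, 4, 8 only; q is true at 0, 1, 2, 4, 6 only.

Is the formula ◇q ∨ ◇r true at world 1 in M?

At 1: ◇q is true, ◇r is false, so ◇q ∨ ◇r is true.
  At 1: ◇q requires q at some successor in {0, 5}.
    q holds at 0, so ◇q is true at 1.
  At 1: ◇r requires r at some successor in {0, 5}.
    At 0: r is false.
    At 5: r is false.
  So ◇r is false at 1.

Yes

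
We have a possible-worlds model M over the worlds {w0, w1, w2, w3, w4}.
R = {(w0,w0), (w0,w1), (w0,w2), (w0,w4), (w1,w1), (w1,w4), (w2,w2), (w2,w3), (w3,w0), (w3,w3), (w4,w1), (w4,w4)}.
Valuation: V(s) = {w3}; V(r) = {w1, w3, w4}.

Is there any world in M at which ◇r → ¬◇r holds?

Let φ = ◇r → ¬◇r. Evaluate φ at each world:
  w0 (successors {w0, w1, w2, w4}): φ is false.
  w1 (successors {w1, w4}): φ is false.
  w2 (successors {w2, w3}): φ is false.
  w3 (successors {w0, w3}): φ is false.
  w4 (successors {w1, w4}): φ is false.
For instance, at w2:
  At w2: ◇r is true, ¬◇r is false, so ◇r → ¬◇r is false.
    At w2: ◇r requires r at some successor in {w2, w3}.
      r holds at w3, so ◇r is true at w2.
    At w2: ◇r is true, so ¬◇r is false.
      At w2: ◇r requires r at some successor in {w2, w3}.
        r holds at w3, so ◇r is true at w2.

No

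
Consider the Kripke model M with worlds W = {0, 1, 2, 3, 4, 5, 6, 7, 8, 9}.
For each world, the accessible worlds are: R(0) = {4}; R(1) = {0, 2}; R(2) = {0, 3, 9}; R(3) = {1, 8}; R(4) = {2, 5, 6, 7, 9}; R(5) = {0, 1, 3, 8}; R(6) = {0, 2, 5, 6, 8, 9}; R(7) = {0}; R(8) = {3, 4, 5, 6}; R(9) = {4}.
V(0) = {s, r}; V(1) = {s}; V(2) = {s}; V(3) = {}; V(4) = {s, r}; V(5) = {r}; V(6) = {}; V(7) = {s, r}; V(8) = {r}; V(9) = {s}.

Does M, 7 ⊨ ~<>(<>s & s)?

At 7: <>(<>s & s) is true, so ~<>(<>s & s) is false.
  At 7: <>(<>s & s) requires <>s & s at some successor in {0}.
    <>s & s holds at 0, so <>(<>s & s) is true at 7.
      At 0: <>s is true, s is true, so <>s & s is true.

No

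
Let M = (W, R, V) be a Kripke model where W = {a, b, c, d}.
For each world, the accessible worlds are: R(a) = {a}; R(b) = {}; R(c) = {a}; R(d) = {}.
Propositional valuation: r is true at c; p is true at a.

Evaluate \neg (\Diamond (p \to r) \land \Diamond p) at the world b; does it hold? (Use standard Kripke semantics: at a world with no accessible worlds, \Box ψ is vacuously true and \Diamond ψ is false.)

Yes

Recall that \Diamond ψ holds at a world iff ψ holds at some accessible world.
At b: \Diamond (p \to r) \land \Diamond p is false, so \neg (\Diamond (p \to r) \land \Diamond p) is true.
  At b: \Diamond (p \to r) is false, \Diamond p is false, so \Diamond (p \to r) \land \Diamond p is false.
    At b: no accessible worlds, so \Diamond (p \to r) is false.
    At b: no accessible worlds, so \Diamond p is false.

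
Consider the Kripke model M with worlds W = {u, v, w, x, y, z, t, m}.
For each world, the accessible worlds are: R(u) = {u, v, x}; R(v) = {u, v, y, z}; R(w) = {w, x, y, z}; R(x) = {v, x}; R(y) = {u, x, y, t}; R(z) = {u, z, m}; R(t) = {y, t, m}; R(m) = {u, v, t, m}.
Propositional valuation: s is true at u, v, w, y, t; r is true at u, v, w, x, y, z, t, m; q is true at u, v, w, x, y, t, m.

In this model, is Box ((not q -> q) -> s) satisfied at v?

At v: Box ((not q -> q) -> s) requires (not q -> q) -> s at every successor {u, v, y, z}.
  At u: (not q -> q) -> s is true.
  At v: (not q -> q) -> s is true.
  At y: (not q -> q) -> s is true.
  At z: (not q -> q) -> s is true.
So Box ((not q -> q) -> s) is true at v.

Yes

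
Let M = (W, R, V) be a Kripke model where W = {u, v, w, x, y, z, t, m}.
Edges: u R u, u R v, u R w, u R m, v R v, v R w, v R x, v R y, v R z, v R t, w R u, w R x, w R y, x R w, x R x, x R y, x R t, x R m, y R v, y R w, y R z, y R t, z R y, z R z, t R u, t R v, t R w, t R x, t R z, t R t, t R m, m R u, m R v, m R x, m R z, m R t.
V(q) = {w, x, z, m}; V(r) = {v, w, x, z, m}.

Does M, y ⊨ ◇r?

Yes

At y: ◇r requires r at some successor in {v, w, z, t}.
  r holds at v, so ◇r is true at y.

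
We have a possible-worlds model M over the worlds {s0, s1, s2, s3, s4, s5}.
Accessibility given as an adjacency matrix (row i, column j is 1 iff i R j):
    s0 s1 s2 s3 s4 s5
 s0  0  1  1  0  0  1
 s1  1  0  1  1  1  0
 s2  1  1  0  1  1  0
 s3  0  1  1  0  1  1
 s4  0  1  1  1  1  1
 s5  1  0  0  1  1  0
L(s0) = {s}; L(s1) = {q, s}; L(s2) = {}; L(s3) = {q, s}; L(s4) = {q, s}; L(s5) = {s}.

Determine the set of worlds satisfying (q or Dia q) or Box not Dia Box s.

Let φ = (q or Dia q) or Box not Dia Box s. Evaluate φ at each world:
  s0 (successors {s1, s2, s5}): φ is true.
  s1 (successors {s0, s2, s3, s4}): φ is true.
  s2 (successors {s0, s1, s3, s4}): φ is true.
  s3 (successors {s1, s2, s4, s5}): φ is true.
  s4 (successors {s1, s2, s3, s4, s5}): φ is true.
  s5 (successors {s0, s3, s4}): φ is true.
For instance, at s3:
  At s3: q or Dia q is true, Box not Dia Box s is false, so (q or Dia q) or Box not Dia Box s is true.
    At s3: q is true, Dia q is true, so q or Dia q is true.
      At s3: Dia q requires q at some successor in {s1, s2, s4, s5}.
        q holds at s1, so Dia q is true at s3.
    At s3: Box not Dia Box s requires not Dia Box s at every successor {s1, s2, s4, s5}.
      not Dia Box s fails at s1, so Box not Dia Box s is false at s3.
Satisfying worlds: {s0, s1, s2, s3, s4, s5}

s0, s1, s2, s3, s4, s5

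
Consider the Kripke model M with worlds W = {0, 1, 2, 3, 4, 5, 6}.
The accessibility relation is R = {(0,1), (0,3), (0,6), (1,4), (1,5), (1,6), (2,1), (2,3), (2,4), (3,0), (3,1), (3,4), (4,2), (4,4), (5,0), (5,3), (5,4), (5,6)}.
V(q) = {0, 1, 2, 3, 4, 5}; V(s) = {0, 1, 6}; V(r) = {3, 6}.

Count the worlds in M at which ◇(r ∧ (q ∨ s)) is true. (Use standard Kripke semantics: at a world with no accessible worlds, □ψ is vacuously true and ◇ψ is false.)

4

Let φ = ◇(r ∧ (q ∨ s)). Evaluate φ at each world:
  0 (successors {1, 3, 6}): φ is true.
  1 (successors {4, 5, 6}): φ is true.
  2 (successors {1, 3, 4}): φ is true.
  3 (successors {0, 1, 4}): φ is false.
  4 (successors {2, 4}): φ is false.
  5 (successors {0, 3, 4, 6}): φ is true.
  6 (successors ∅): φ is false.
For instance, at 0:
  At 0: ◇(r ∧ (q ∨ s)) requires r ∧ (q ∨ s) at some successor in {1, 3, 6}.
    r ∧ (q ∨ s) holds at 3, so ◇(r ∧ (q ∨ s)) is true at 0.
Satisfying worlds: {0, 1, 2, 5}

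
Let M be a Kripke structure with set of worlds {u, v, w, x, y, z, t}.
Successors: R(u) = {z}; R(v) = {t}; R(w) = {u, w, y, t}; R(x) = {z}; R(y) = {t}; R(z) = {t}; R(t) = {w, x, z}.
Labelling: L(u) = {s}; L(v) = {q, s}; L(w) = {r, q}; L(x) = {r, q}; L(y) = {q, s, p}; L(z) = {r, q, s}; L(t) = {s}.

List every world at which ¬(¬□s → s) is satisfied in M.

Let φ = ¬(¬□s → s). Evaluate φ at each world:
  u (successors {z}): φ is false.
  v (successors {t}): φ is false.
  w (successors {u, w, y, t}): φ is true.
  x (successors {z}): φ is false.
  y (successors {t}): φ is false.
  z (successors {t}): φ is false.
  t (successors {w, x, z}): φ is false.
For instance, at y:
  At y: ¬□s → s is true, so ¬(¬□s → s) is false.
    At y: ¬□s is false, s is true, so ¬□s → s is true.
      At y: □s is true, so ¬□s is false.
Satisfying worlds: {w}

w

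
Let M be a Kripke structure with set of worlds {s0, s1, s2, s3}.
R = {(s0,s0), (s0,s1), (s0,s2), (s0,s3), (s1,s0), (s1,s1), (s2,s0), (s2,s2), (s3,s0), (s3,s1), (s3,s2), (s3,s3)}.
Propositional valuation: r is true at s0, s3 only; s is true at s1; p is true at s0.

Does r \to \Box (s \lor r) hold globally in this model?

No

Let φ = r \to \Box (s \lor r). Evaluate φ at each world:
  s0 (successors {s0, s1, s2, s3}): φ is false.
  s1 (successors {s0, s1}): φ is true.
  s2 (successors {s0, s2}): φ is true.
  s3 (successors {s0, s1, s2, s3}): φ is false.
Detail at s0 (counterexample):
  At s0: r is true, \Box (s \lor r) is false, so r \to \Box (s \lor r) is false.
    At s0: \Box (s \lor r) requires s \lor r at every successor {s0, s1, s2, s3}.
      s \lor r fails at s2, so \Box (s \lor r) is false at s0.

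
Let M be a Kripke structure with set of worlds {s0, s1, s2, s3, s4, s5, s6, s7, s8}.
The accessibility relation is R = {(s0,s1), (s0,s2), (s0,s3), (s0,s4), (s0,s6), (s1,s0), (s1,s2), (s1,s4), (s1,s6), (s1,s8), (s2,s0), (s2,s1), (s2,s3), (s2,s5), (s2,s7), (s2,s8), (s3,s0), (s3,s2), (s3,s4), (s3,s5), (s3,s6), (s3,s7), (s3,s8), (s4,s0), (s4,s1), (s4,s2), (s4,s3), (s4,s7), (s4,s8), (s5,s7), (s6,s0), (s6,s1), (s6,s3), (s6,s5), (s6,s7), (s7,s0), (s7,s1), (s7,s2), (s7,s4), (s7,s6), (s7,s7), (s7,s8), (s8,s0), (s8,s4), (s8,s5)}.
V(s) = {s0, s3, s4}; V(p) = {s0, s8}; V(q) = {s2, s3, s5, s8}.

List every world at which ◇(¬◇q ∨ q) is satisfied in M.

s0, s1, s2, s3, s4, s6, s7, s8

Let φ = ◇(¬◇q ∨ q). Evaluate φ at each world:
  s0 (successors {s1, s2, s3, s4, s6}): φ is true.
  s1 (successors {s0, s2, s4, s6, s8}): φ is true.
  s2 (successors {s0, s1, s3, s5, s7, s8}): φ is true.
  s3 (successors {s0, s2, s4, s5, s6, s7, s8}): φ is true.
  s4 (successors {s0, s1, s2, s3, s7, s8}): φ is true.
  s5 (successors {s7}): φ is false.
  s6 (successors {s0, s1, s3, s5, s7}): φ is true.
  s7 (successors {s0, s1, s2, s4, s6, s7, s8}): φ is true.
  s8 (successors {s0, s4, s5}): φ is true.
For instance, at s8:
  At s8: ◇(¬◇q ∨ q) requires ¬◇q ∨ q at some successor in {s0, s4, s5}.
    ¬◇q ∨ q holds at s5, so ◇(¬◇q ∨ q) is true at s8.
      At s5: ¬◇q is true, q is true, so ¬◇q ∨ q is true.
Satisfying worlds: {s0, s1, s2, s3, s4, s6, s7, s8}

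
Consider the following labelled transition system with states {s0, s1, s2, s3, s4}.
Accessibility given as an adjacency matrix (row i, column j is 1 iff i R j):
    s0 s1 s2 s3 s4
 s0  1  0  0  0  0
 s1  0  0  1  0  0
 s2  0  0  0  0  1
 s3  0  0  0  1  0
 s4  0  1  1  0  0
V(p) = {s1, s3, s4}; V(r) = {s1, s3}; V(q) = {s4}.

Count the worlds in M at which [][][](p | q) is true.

1

Let φ = [][][](p | q). Evaluate φ at each world:
  s0 (successors {s0}): φ is false.
  s1 (successors {s2}): φ is false.
  s2 (successors {s4}): φ is false.
  s3 (successors {s3}): φ is true.
  s4 (successors {s1, s2}): φ is false.
For instance, at s0:
  At s0: [][][](p | q) requires [][](p | q) at every successor {s0}.
    [][](p | q) fails at s0, so [][][](p | q) is false at s0.
      At s0: [][](p | q) requires [](p | q) at every successor {s0}.
        [](p | q) fails at s0, so [][](p | q) is false at s0.
Satisfying worlds: {s3}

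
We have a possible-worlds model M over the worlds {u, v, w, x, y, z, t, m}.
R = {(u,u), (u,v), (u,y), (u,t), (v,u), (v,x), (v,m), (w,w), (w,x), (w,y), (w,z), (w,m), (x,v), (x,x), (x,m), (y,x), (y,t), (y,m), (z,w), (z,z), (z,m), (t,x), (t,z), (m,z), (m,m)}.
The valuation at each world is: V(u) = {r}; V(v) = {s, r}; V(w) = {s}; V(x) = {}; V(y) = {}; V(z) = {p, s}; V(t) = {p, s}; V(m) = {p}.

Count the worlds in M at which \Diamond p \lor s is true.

8

Recall that \Diamond ψ holds at a world iff ψ holds at some accessible world.
Let φ = \Diamond p \lor s. Evaluate φ at each world:
  u (successors {u, v, y, t}): φ is true.
  v (successors {u, x, m}): φ is true.
  w (successors {w, x, y, z, m}): φ is true.
  x (successors {v, x, m}): φ is true.
  y (successors {x, t, m}): φ is true.
  z (successors {w, z, m}): φ is true.
  t (successors {x, z}): φ is true.
  m (successors {z, m}): φ is true.
For instance, at y:
  At y: \Diamond p is true, s is false, so \Diamond p \lor s is true.
    At y: \Diamond p requires p at some successor in {x, t, m}.
      p holds at t, so \Diamond p is true at y.
Satisfying worlds: {u, v, w, x, y, z, t, m}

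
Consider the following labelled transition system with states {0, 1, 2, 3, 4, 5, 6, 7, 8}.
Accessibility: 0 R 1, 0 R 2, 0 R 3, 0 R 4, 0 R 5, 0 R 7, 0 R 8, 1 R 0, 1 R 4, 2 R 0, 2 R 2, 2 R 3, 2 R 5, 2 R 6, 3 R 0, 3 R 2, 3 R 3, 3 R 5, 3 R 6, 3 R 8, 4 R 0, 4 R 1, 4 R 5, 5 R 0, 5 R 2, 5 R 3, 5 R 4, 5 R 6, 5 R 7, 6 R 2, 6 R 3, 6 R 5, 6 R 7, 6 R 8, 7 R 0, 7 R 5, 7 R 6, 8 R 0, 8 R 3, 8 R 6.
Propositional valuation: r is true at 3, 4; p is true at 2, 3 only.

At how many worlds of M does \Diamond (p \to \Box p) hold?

Let φ = \Diamond (p \to \Box p). Evaluate φ at each world:
  0 (successors {1, 2, 3, 4, 5, 7, 8}): φ is true.
  1 (successors {0, 4}): φ is true.
  2 (successors {0, 2, 3, 5, 6}): φ is true.
  3 (successors {0, 2, 3, 5, 6, 8}): φ is true.
  4 (successors {0, 1, 5}): φ is true.
  5 (successors {0, 2, 3, 4, 6, 7}): φ is true.
  6 (successors {2, 3, 5, 7, 8}): φ is true.
  7 (successors {0, 5, 6}): φ is true.
  8 (successors {0, 3, 6}): φ is true.
For instance, at 2:
  At 2: \Diamond (p \to \Box p) requires p \to \Box p at some successor in {0, 2, 3, 5, 6}.
    p \to \Box p holds at 0, so \Diamond (p \to \Box p) is true at 2.
      At 0: p is false, \Box p is false, so p \to \Box p is true.
Satisfying worlds: {0, 1, 2, 3, 4, 5, 6, 7, 8}

9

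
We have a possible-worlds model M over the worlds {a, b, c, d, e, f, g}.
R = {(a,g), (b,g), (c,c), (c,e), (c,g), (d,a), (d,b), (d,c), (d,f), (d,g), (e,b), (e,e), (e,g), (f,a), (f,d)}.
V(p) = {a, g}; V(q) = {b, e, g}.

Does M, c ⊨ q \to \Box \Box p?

Yes

Recall that \Box ψ holds at a world iff ψ holds at every accessible world, and \Diamond ψ holds iff ψ holds at some accessible world.
At c: q is false, \Box \Box p is false, so q \to \Box \Box p is true.
  At c: \Box \Box p requires \Box p at every successor {c, e, g}.
    \Box p fails at c, so \Box \Box p is false at c.
      At c: \Box p requires p at every successor {c, e, g}.
        p fails at c, so \Box p is false at c.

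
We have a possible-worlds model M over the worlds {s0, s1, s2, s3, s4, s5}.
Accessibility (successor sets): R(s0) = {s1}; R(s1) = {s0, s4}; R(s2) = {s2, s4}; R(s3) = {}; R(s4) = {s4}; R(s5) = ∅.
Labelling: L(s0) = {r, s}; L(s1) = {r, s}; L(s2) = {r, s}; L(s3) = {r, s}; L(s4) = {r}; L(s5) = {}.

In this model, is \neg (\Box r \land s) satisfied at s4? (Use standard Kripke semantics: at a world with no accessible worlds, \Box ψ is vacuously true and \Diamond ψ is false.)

Yes

At s4: \Box r \land s is false, so \neg (\Box r \land s) is true.
  At s4: \Box r is true, s is false, so \Box r \land s is false.
    At s4: \Box r requires r at every successor {s4}.
      At s4: r is true.
    So \Box r is true at s4.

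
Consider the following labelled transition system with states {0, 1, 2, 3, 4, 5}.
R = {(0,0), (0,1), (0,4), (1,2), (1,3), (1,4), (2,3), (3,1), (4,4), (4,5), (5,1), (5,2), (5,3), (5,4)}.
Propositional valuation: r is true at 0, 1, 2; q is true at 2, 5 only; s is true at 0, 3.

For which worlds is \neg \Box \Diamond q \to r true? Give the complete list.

Recall that \Box ψ holds at a world iff ψ holds at every accessible world, and \Diamond ψ holds iff ψ holds at some accessible world.
Let φ = \neg \Box \Diamond q \to r. Evaluate φ at each world:
  0 (successors {0, 1, 4}): φ is true.
  1 (successors {2, 3, 4}): φ is true.
  2 (successors {3}): φ is true.
  3 (successors {1}): φ is true.
  4 (successors {4, 5}): φ is true.
  5 (successors {1, 2, 3, 4}): φ is false.
For instance, at 5:
  At 5: \neg \Box \Diamond q is true, r is false, so \neg \Box \Diamond q \to r is false.
    At 5: \Box \Diamond q is false, so \neg \Box \Diamond q is true.
      At 5: \Box \Diamond q requires \Diamond q at every successor {1, 2, 3, 4}.
        \Diamond q fails at 2, so \Box \Diamond q is false at 5.
Satisfying worlds: {0, 1, 2, 3, 4}

0, 1, 2, 3, 4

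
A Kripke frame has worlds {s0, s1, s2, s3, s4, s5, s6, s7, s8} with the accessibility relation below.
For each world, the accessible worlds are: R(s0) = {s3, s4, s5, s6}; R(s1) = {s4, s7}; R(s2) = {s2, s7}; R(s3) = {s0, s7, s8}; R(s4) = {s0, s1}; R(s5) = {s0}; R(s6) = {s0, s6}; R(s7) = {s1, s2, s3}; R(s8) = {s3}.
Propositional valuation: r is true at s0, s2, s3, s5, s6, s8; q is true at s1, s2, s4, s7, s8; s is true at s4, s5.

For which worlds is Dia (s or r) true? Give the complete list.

s0, s1, s2, s3, s4, s5, s6, s7, s8

Let φ = Dia (s or r). Evaluate φ at each world:
  s0 (successors {s3, s4, s5, s6}): φ is true.
  s1 (successors {s4, s7}): φ is true.
  s2 (successors {s2, s7}): φ is true.
  s3 (successors {s0, s7, s8}): φ is true.
  s4 (successors {s0, s1}): φ is true.
  s5 (successors {s0}): φ is true.
  s6 (successors {s0, s6}): φ is true.
  s7 (successors {s1, s2, s3}): φ is true.
  s8 (successors {s3}): φ is true.
For instance, at s8:
  At s8: Dia (s or r) requires s or r at some successor in {s3}.
    s or r holds at s3, so Dia (s or r) is true at s8.
Satisfying worlds: {s0, s1, s2, s3, s4, s5, s6, s7, s8}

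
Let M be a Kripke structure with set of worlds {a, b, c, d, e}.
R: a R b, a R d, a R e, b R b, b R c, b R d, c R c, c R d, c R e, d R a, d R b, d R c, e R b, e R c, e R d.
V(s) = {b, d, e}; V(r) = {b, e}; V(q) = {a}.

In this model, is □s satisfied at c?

No

At c: □s requires s at every successor {c, d, e}.
  s fails at c, so □s is false at c.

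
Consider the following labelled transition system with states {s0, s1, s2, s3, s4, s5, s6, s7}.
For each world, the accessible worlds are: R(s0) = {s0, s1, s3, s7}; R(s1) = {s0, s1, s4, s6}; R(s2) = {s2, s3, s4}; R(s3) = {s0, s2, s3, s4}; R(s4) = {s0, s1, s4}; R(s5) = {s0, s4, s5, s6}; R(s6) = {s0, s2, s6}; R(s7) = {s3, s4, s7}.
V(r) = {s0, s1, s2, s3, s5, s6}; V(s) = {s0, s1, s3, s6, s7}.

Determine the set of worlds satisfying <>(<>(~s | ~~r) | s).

s0, s1, s2, s3, s4, s5, s6, s7

Let φ = <>(<>(~s | ~~r) | s). Evaluate φ at each world:
  s0 (successors {s0, s1, s3, s7}): φ is true.
  s1 (successors {s0, s1, s4, s6}): φ is true.
  s2 (successors {s2, s3, s4}): φ is true.
  s3 (successors {s0, s2, s3, s4}): φ is true.
  s4 (successors {s0, s1, s4}): φ is true.
  s5 (successors {s0, s4, s5, s6}): φ is true.
  s6 (successors {s0, s2, s6}): φ is true.
  s7 (successors {s3, s4, s7}): φ is true.
For instance, at s3:
  At s3: <>(<>(~s | ~~r) | s) requires <>(~s | ~~r) | s at some successor in {s0, s2, s3, s4}.
    <>(~s | ~~r) | s holds at s0, so <>(<>(~s | ~~r) | s) is true at s3.
      At s0: <>(~s | ~~r) is true, s is true, so <>(~s | ~~r) | s is true.
Satisfying worlds: {s0, s1, s2, s3, s4, s5, s6, s7}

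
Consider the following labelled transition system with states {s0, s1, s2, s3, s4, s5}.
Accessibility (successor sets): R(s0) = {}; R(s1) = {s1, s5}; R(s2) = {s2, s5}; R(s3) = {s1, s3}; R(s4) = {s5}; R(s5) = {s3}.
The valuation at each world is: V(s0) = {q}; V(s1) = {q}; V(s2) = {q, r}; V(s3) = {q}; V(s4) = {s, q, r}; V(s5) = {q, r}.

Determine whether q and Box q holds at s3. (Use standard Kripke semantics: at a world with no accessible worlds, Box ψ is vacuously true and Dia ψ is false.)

Yes

Recall that Box ψ holds at a world iff ψ holds at every accessible world, and Dia ψ holds iff ψ holds at some accessible world.
At s3: q is true, Box q is true, so q and Box q is true.
  At s3: Box q requires q at every successor {s1, s3}.
    At s1: q is true.
    At s3: q is true.
  So Box q is true at s3.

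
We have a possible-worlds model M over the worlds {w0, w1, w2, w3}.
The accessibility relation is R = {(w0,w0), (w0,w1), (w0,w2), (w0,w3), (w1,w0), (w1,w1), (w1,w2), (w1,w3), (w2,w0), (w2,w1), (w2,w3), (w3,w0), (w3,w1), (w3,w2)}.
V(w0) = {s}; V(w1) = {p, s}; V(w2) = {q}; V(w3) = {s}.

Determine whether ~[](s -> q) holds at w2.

Recall that []ψ holds at a world iff ψ holds at every accessible world, and <>ψ holds iff ψ holds at some accessible world.
At w2: [](s -> q) is false, so ~[](s -> q) is true.
  At w2: [](s -> q) requires s -> q at every successor {w0, w1, w3}.
    s -> q fails at w0, so [](s -> q) is false at w2.

Yes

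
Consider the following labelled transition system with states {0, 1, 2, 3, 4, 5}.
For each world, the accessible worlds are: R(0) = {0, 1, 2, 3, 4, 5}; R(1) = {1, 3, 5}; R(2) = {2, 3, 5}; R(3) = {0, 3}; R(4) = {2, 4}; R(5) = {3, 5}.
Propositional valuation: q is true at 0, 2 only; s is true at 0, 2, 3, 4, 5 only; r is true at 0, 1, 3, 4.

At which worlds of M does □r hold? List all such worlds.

Let φ = □r. Evaluate φ at each world:
  0 (successors {0, 1, 2, 3, 4, 5}): φ is false.
  1 (successors {1, 3, 5}): φ is false.
  2 (successors {2, 3, 5}): φ is false.
  3 (successors {0, 3}): φ is true.
  4 (successors {2, 4}): φ is false.
  5 (successors {3, 5}): φ is false.
For instance, at 2:
  At 2: □r requires r at every successor {2, 3, 5}.
    r fails at 2, so □r is false at 2.
Satisfying worlds: {3}

3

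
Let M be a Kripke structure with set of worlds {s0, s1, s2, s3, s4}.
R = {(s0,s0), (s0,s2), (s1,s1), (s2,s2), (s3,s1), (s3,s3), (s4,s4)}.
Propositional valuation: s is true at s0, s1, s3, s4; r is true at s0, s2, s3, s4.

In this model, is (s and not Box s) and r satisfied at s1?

At s1: s and not Box s is false, r is false, so (s and not Box s) and r is false.
  At s1: s is true, not Box s is false, so s and not Box s is false.
    At s1: Box s is true, so not Box s is false.
      At s1: Box s requires s at every successor {s1}.
        At s1: s is true.
      So Box s is true at s1.

No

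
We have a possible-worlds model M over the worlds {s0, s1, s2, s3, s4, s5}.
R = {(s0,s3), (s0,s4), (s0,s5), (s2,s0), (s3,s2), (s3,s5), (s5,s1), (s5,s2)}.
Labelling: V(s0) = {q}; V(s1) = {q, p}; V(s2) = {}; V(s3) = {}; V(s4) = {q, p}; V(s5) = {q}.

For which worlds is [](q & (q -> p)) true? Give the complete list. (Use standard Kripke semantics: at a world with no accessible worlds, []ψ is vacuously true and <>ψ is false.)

s1, s4

Recall that []ψ holds at a world iff ψ holds at every accessible world, and <>ψ holds iff ψ holds at some accessible world.
Let φ = [](q & (q -> p)). Evaluate φ at each world:
  s0 (successors {s3, s4, s5}): φ is false.
  s1 (successors ∅): φ is true.
  s2 (successors {s0}): φ is false.
  s3 (successors {s2, s5}): φ is false.
  s4 (successors ∅): φ is true.
  s5 (successors {s1, s2}): φ is false.
For instance, at s0:
  At s0: [](q & (q -> p)) requires q & (q -> p) at every successor {s3, s4, s5}.
    q & (q -> p) fails at s3, so [](q & (q -> p)) is false at s0.
Satisfying worlds: {s1, s4}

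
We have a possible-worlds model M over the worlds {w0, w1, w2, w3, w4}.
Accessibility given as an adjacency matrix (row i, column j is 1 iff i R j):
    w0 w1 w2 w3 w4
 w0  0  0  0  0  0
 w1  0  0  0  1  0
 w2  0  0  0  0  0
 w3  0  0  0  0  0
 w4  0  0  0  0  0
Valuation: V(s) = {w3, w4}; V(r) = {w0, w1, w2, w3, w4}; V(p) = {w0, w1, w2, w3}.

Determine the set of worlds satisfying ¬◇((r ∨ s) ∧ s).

w0, w2, w3, w4

Recall that ◇ψ holds at a world iff ψ holds at some accessible world.
Let φ = ¬◇((r ∨ s) ∧ s). Evaluate φ at each world:
  w0 (successors ∅): φ is true.
  w1 (successors {w3}): φ is false.
  w2 (successors ∅): φ is true.
  w3 (successors ∅): φ is true.
  w4 (successors ∅): φ is true.
For instance, at w1:
  At w1: ◇((r ∨ s) ∧ s) is true, so ¬◇((r ∨ s) ∧ s) is false.
    At w1: ◇((r ∨ s) ∧ s) requires (r ∨ s) ∧ s at some successor in {w3}.
      (r ∨ s) ∧ s holds at w3, so ◇((r ∨ s) ∧ s) is true at w1.
Satisfying worlds: {w0, w2, w3, w4}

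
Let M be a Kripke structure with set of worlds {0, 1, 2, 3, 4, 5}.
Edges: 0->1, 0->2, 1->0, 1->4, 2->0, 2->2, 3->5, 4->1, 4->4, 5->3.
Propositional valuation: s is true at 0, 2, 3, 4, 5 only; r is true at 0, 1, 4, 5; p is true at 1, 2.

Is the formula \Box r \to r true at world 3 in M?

At 3: \Box r is true, r is false, so \Box r \to r is false.
  At 3: \Box r requires r at every successor {5}.
    At 5: r is true.
  So \Box r is true at 3.

No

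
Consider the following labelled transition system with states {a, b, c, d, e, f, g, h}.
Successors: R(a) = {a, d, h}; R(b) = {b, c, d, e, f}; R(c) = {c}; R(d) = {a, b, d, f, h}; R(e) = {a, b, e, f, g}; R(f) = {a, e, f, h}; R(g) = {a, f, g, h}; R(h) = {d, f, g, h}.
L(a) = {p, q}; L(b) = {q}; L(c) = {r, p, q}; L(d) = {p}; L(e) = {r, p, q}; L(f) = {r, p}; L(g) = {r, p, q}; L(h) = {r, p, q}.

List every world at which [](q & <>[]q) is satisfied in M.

Let φ = [](q & <>[]q). Evaluate φ at each world:
  a (successors {a, d, h}): φ is false.
  b (successors {b, c, d, e, f}): φ is false.
  c (successors {c}): φ is true.
  d (successors {a, b, d, f, h}): φ is false.
  e (successors {a, b, e, f, g}): φ is false.
  f (successors {a, e, f, h}): φ is false.
  g (successors {a, f, g, h}): φ is false.
  h (successors {d, f, g, h}): φ is false.
For instance, at a:
  At a: [](q & <>[]q) requires q & <>[]q at every successor {a, d, h}.
    q & <>[]q fails at a, so [](q & <>[]q) is false at a.
      At a: q is true, <>[]q is false, so q & <>[]q is false.
Satisfying worlds: {c}

c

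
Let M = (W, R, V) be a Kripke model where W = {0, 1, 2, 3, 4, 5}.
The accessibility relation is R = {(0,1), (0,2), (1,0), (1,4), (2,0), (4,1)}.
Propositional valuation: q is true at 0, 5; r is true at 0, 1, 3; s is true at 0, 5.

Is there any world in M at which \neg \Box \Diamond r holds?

Recall that \Box ψ holds at a world iff ψ holds at every accessible world, and \Diamond ψ holds iff ψ holds at some accessible world.
Let φ = \neg \Box \Diamond r. Evaluate φ at each world:
  0 (successors {1, 2}): φ is false.
  1 (successors {0, 4}): φ is false.
  2 (successors {0}): φ is false.
  3 (successors ∅): φ is false.
  4 (successors {1}): φ is false.
  5 (successors ∅): φ is false.
For instance, at 4:
  At 4: \Box \Diamond r is true, so \neg \Box \Diamond r is false.
    At 4: \Box \Diamond r requires \Diamond r at every successor {1}.
      At 1: \Diamond r is true.
    So \Box \Diamond r is true at 4.

No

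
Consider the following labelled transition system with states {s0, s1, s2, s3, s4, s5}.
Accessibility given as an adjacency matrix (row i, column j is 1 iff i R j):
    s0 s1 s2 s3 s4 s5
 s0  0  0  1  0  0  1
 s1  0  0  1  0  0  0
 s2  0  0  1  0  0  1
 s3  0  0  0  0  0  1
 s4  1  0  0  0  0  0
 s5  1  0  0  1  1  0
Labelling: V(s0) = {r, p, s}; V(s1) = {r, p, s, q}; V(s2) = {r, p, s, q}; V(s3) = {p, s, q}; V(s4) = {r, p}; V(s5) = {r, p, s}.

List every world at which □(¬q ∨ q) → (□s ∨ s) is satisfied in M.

s0, s1, s2, s3, s4, s5

Let φ = □(¬q ∨ q) → (□s ∨ s). Evaluate φ at each world:
  s0 (successors {s2, s5}): φ is true.
  s1 (successors {s2}): φ is true.
  s2 (successors {s2, s5}): φ is true.
  s3 (successors {s5}): φ is true.
  s4 (successors {s0}): φ is true.
  s5 (successors {s0, s3, s4}): φ is true.
For instance, at s2:
  At s2: □(¬q ∨ q) is true, □s ∨ s is true, so □(¬q ∨ q) → (□s ∨ s) is true.
    At s2: □(¬q ∨ q) requires ¬q ∨ q at every successor {s2, s5}.
      At s2: ¬q ∨ q is true.
      At s5: ¬q ∨ q is true.
    So □(¬q ∨ q) is true at s2.
    At s2: □s is true, s is true, so □s ∨ s is true.
      At s2: □s requires s at every successor {s2, s5}.
        At s2: s is true.
        At s5: s is true.
      So □s is true at s2.
Satisfying worlds: {s0, s1, s2, s3, s4, s5}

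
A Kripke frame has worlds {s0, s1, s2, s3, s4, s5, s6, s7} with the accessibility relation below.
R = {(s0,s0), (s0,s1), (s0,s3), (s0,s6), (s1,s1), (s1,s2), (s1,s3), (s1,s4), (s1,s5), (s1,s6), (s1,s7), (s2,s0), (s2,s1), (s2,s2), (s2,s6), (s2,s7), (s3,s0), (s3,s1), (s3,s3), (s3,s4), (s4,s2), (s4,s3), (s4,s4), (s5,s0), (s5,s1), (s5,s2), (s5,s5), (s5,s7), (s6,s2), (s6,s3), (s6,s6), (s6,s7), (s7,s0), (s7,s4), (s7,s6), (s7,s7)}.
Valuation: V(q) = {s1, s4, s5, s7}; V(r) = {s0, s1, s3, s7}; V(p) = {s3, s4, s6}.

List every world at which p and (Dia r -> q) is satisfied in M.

s4

Let φ = p and (Dia r -> q). Evaluate φ at each world:
  s0 (successors {s0, s1, s3, s6}): φ is false.
  s1 (successors {s1, s2, s3, s4, s5, s6, s7}): φ is false.
  s2 (successors {s0, s1, s2, s6, s7}): φ is false.
  s3 (successors {s0, s1, s3, s4}): φ is false.
  s4 (successors {s2, s3, s4}): φ is true.
  s5 (successors {s0, s1, s2, s5, s7}): φ is false.
  s6 (successors {s2, s3, s6, s7}): φ is false.
  s7 (successors {s0, s4, s6, s7}): φ is false.
For instance, at s7:
  At s7: p is false, Dia r -> q is true, so p and (Dia r -> q) is false.
    At s7: Dia r is true, q is true, so Dia r -> q is true.
      At s7: Dia r requires r at some successor in {s0, s4, s6, s7}.
        r holds at s0, so Dia r is true at s7.
Satisfying worlds: {s4}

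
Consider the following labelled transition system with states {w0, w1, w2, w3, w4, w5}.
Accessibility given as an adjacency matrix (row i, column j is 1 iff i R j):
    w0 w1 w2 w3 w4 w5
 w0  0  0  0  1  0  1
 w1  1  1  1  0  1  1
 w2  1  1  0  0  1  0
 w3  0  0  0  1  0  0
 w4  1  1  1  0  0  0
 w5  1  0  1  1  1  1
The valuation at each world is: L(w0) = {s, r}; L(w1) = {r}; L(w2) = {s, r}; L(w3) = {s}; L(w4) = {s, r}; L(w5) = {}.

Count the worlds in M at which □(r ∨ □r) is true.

Recall that □ψ holds at a world iff ψ holds at every accessible world, and ◇ψ holds iff ψ holds at some accessible world.
Let φ = □(r ∨ □r). Evaluate φ at each world:
  w0 (successors {w3, w5}): φ is false.
  w1 (successors {w0, w1, w2, w4, w5}): φ is false.
  w2 (successors {w0, w1, w4}): φ is true.
  w3 (successors {w3}): φ is false.
  w4 (successors {w0, w1, w2}): φ is true.
  w5 (successors {w0, w2, w3, w4, w5}): φ is false.
For instance, at w0:
  At w0: □(r ∨ □r) requires r ∨ □r at every successor {w3, w5}.
    r ∨ □r fails at w3, so □(r ∨ □r) is false at w0.
      At w3: r is false, □r is false, so r ∨ □r is false.
Satisfying worlds: {w2, w4}

2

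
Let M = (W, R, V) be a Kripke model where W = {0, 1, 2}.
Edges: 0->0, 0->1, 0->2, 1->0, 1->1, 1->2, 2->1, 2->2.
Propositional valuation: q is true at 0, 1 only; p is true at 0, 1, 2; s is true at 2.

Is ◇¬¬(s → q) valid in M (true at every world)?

Let φ = ◇¬¬(s → q). Evaluate φ at each world:
  0 (successors {0, 1, 2}): φ is true.
  1 (successors {0, 1, 2}): φ is true.
  2 (successors {1, 2}): φ is true.
For instance, at 0:
  At 0: ◇¬¬(s → q) requires ¬¬(s → q) at some successor in {0, 1, 2}.
    ¬¬(s → q) holds at 0, so ◇¬¬(s → q) is true at 0.

Yes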